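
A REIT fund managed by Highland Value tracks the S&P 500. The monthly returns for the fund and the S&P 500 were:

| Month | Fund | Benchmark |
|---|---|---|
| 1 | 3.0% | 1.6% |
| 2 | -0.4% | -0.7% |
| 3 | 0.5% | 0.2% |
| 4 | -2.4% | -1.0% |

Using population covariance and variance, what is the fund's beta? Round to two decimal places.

r̄p = 0.1750%,  r̄m = 0.0250%
Cov = Σ(rp − r̄p)(rm − r̄m) / 4 = 1.8906
Var(rm) = Σ(rm − r̄m)² / 4 = 1.0219
β = Cov / Var = 1.8906 / 1.0219 = 1.8501

1.85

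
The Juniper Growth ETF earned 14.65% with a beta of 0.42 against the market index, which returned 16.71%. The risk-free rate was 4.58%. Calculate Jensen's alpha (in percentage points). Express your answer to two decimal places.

4.98

CAPM expected return = Rf + β(Rm − Rf) = 4.58% + 0.42 × (16.71% − 4.58%) = 4.58 + 0.42 × 12.13 = 9.6746%
Jensen's α = Rp − E[R] = 14.65% − 9.6746% = 4.9754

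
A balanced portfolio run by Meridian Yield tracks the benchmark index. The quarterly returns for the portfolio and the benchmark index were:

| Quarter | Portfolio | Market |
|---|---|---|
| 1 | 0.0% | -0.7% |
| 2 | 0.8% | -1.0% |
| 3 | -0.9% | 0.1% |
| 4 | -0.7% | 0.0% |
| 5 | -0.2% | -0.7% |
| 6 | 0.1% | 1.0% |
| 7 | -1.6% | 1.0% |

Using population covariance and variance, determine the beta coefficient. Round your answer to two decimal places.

-0.59

r̄p = -0.3571%,  r̄m = -0.0429%
Cov = Σ(rp − r̄p)(rm − r̄m) / 7 = -0.3367
Var(rm) = Σ(rm − r̄m)² / 7 = 0.5682
β = Cov / Var = -0.3367 / 0.5682 = -0.5926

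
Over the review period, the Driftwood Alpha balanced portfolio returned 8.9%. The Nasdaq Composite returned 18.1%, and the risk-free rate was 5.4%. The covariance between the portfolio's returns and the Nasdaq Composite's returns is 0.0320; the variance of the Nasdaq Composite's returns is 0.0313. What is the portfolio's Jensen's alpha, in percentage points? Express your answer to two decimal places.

β = Cov / Var = 0.0320 / 0.0313 = 1.0224
E[R] = Rf + β(Rm − Rf) = 5.4% + 1.0224 × (18.1% − 5.4%) = 18.3845%
α = Rp − E[R] = 8.9% − 18.3845% = -9.4845

-9.48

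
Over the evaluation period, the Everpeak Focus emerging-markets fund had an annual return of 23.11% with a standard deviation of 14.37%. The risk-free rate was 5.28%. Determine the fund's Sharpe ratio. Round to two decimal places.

Sharpe = (Rp − Rf) / σp = (23.11% − 5.28%) / 14.37% = 17.83% / 14.37% = 1.2408

1.24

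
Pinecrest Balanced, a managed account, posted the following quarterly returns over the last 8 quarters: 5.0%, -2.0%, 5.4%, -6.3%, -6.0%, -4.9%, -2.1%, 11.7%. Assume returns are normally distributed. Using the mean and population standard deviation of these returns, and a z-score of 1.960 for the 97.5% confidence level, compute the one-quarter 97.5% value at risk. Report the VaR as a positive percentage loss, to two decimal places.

Mean return r̄ = 0.80 / 8 = 0.1000%
Population σ = √[Σ(r − r̄)² / 8] = √[299.0800 / 8] = √37.3850 = 6.1143%
VaR = −(r̄ − z·σ) = −(0.1000 − 1.960 × 6.1143) = −(-11.8840) = 11.8840%

11.88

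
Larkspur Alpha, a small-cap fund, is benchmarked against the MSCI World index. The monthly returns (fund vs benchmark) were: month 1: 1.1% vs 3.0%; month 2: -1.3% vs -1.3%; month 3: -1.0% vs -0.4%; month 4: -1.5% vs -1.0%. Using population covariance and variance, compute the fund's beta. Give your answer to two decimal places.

r̄p = -0.6750%,  r̄m = 0.0750%
Cov = Σ(rp − r̄p)(rm − r̄m) / 4 = 1.7731
Var(rm) = Σ(rm − r̄m)² / 4 = 2.9569
β = Cov / Var = 1.7731 / 2.9569 = 0.5996

0.60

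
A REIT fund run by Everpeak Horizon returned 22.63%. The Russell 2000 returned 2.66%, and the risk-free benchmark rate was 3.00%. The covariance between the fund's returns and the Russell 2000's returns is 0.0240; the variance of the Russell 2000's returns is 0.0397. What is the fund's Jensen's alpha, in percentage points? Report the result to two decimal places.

19.84

β = Cov / Var = 0.0240 / 0.0397 = 0.6045
E[R] = Rf + β(Rm − Rf) = 3.00% + 0.6045 × (2.66% − 3.00%) = 2.7945%
α = Rp − E[R] = 22.63% − 2.7945% = 19.8355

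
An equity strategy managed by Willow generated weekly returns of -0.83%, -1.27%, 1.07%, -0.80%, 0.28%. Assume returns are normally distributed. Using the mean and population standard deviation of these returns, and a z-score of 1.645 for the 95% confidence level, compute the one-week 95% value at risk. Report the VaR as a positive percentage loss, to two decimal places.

1.72

r̄ = (-0.83 − 1.27 + 1.07 − 0.8 + 0.28) / 5 = -1.550 / 5 = -0.3100%
Σ(r − r̄)² = 3.6846; population σ = √(3.6846/5) = 0.8584%
VaR = −(r̄ − z·σ) = −(-0.3100 − 1.645 × 0.8584) = −(-1.7221) = 1.7221%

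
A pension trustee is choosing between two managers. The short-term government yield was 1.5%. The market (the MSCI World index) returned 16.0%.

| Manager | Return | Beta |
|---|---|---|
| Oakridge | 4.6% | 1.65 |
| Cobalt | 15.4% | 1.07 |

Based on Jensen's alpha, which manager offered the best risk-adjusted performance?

Cobalt

Oakridge: α = 4.6% − [1.5% + 1.65 × (16.0% − 1.5%)] = -20.825
Cobalt: α = 15.4% − [1.5% + 1.07 × (16.0% − 1.5%)] = -1.615
Highest: Cobalt (-1.615).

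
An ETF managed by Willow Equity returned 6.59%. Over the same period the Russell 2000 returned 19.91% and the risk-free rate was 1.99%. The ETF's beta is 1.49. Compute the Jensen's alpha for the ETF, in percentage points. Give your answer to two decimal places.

CAPM expected return = Rf + β(Rm − Rf) = 1.99% + 1.49 × (19.91% − 1.99%) = 1.99 + 1.49 × 17.92 = 28.6908%
Jensen's α = Rp − E[R] = 6.59% − 28.6908% = -22.1008

-22.10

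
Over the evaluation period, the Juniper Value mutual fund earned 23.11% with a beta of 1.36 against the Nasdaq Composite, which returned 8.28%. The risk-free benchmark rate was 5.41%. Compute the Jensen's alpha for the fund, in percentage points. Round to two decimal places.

13.80

CAPM expected return = Rf + β(Rm − Rf) = 5.41% + 1.36 × (8.28% − 5.41%) = 5.41 + 1.36 × 2.87 = 9.3132%
Jensen's α = Rp − E[R] = 23.11% − 9.3132% = 13.7968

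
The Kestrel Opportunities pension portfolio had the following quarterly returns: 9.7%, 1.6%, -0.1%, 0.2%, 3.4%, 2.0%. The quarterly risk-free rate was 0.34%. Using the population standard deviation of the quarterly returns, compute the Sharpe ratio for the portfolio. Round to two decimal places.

0.75

Mean return r̄ = 16.80 / 6 = 2.8000%
Σ(r − r̄)² = (9.7 − 2.8000)² + (1.6 − 2.8000)² + … = 65.2200
σ = √[65.2200 / 6] = 3.2970%
Sharpe = (r̄ − rf) / σ = (2.8000 − 0.34) / 3.2970 = 2.4600 / 3.2970 = 0.7461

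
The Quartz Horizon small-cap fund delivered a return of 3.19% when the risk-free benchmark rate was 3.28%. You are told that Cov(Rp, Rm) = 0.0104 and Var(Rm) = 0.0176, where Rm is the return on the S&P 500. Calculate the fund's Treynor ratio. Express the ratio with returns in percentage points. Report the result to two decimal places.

β = Cov / Var = 0.0104 / 0.0176 = 0.5909
Treynor = (Rp − Rf) / β = (3.19% − 3.28%) / 0.5909 = -0.09 / 0.5909 = -0.1523

-0.15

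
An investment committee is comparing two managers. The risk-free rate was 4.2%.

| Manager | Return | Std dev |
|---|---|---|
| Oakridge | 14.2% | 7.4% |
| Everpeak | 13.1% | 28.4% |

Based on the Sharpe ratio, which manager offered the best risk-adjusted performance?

Oakridge

Oakridge: Sharpe ratio = (14.2% − 4.2%) / 7.4% = 1.351
Everpeak: Sharpe ratio = (13.1% − 4.2%) / 28.4% = 0.313
Highest: Oakridge (1.351).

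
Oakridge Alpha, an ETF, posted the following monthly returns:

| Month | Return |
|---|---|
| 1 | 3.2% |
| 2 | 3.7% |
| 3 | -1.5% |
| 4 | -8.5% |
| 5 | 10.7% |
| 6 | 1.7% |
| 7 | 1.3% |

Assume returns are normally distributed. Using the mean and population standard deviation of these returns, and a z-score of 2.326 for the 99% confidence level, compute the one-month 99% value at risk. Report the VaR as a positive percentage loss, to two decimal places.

Mean return r̄ = 10.60 / 7 = 1.5143%
Population std dev = √[201.4486 / 7] = 5.3645%
VaR = −(r̄ − z·σ) = −(1.5143 − 2.326 × 5.3645) = −(-10.9635) = 10.9635%

10.96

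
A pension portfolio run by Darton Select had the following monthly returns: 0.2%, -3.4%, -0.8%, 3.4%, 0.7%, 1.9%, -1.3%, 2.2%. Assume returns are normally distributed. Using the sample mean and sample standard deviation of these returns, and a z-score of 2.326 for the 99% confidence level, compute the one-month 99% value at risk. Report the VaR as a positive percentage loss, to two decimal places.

4.72

r̄ = (0.2 − 3.4 − 0.8 + 3.4 + 0.7 + 1.9 − 1.3 + 2.2) / 8 = 2.90 / 8 = 0.3625%
Sample std dev = √[33.3788 / 7] = 2.1837%
VaR = −(r̄ − z·σ) = −(0.3625 − 2.326 × 2.1837) = −(-4.7168) = 4.7168%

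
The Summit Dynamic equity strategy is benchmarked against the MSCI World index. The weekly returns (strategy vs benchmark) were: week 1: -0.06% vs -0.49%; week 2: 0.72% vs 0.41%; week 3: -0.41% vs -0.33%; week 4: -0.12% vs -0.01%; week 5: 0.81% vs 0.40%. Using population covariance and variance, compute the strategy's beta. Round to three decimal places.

r̄p = 0.1880%,  r̄m = -0.0040%
Cov = Σ(rp − r̄p)(rm − r̄m) / 5 = 0.1578
Var(rm) = Σ(rm − r̄m)² / 5 = 0.1354
β = Cov / Var = 0.1578 / 0.1354 = 1.1654

1.165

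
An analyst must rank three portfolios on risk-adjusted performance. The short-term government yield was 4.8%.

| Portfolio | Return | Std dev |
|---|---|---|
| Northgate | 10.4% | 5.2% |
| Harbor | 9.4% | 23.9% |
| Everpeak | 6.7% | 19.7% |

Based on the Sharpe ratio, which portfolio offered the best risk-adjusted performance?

Northgate: Sharpe ratio = (10.4% − 4.8%) / 5.2% = 1.077
Harbor: Sharpe ratio = (9.4% − 4.8%) / 23.9% = 0.192
Everpeak: Sharpe ratio = (6.7% − 4.8%) / 19.7% = 0.096
Highest: Northgate (1.077).

Northgate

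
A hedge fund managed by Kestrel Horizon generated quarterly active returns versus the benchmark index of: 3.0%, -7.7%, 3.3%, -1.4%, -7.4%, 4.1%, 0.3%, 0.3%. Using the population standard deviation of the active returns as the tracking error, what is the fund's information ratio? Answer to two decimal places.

-0.16

μ = (3 − 7.7 + 3.3 − 1.4 − 7.4 + 4.1 + 0.3 + 0.3) / 8 = -0.6875%
Σ(r − μ)² = (3 − (-0.6875))² + (-7.7 − (-0.6875))² + … = 149.1088
σ = √[149.1088 / 8] = 4.3172%
IR = μ / tracking error = -0.6875 / 4.3172 = -0.1592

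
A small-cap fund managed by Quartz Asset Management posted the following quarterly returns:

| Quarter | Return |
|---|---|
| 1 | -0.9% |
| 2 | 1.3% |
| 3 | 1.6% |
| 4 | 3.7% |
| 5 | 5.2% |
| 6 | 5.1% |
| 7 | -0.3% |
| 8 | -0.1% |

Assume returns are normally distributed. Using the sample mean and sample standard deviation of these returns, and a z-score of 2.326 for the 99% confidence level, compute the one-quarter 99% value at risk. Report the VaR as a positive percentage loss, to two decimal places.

3.71

Mean return r̄ = 15.60 / 8 = 1.9500%
Σ(r − r̄)² = (-0.9 − 1.9500)² + (1.3 − 1.9500)² + (1.6 − 1.9500)² + … = 41.4800
sample σ = √(41.4800 / 7) = √5.9257 = 2.4343%
VaR = −(r̄ − z·σ) = −(1.9500 − 2.326 × 2.4343) = −(-3.7122) = 3.7122%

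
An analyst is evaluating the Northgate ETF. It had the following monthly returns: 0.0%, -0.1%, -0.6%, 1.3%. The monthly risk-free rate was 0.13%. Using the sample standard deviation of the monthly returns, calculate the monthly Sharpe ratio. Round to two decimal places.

r̄ = (0 − 0.1 − 0.6 + 1.3) / 4 = 0.1500%
Σ(r − r̄)² = (0 − 0.1500)² + (-0.1 − 0.1500)² + … = 1.9700
σ = √[1.9700 / 3] = 0.8103%
Sharpe = (r̄ − rf) / σ = (0.1500 − 0.13) / 0.8103 = 0.0200 / 0.8103 = 0.0247

0.02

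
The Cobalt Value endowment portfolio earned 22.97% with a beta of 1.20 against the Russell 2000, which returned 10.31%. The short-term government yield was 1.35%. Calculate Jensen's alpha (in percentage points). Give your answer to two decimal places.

10.87

CAPM expected return = Rf + β(Rm − Rf) = 1.35% + 1.20 × (10.31% − 1.35%) = 1.35 + 1.20 × 8.96 = 12.1020%
Jensen's α = Rp − E[R] = 22.97% − 12.1020% = 10.8680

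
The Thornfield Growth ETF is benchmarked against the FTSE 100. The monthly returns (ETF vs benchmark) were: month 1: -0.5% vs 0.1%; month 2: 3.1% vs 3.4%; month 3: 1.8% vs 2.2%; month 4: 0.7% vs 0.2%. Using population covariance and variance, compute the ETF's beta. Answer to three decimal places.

0.912

r̄p = 1.2750%,  r̄m = 1.4750%
Cov = Σ(rp − r̄p)(rm − r̄m) / 4 = 1.7669
Var(rm) = Σ(rm − r̄m)² / 4 = 1.9369
β = Cov / Var = 1.7669 / 1.9369 = 0.9122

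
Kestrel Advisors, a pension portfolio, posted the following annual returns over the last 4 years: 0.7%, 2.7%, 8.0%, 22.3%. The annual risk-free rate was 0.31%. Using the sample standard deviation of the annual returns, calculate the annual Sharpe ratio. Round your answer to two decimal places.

0.83

μ = (0.7 + 2.7 + 8 + 22.3) / 4 = 33.70 / 4 = 8.4250%
Σ(r − μ)² = (0.7 − 8.4250)² + (2.7 − 8.4250)² + … = 285.1475
σ = √[285.1475 / 3] = 9.7493%
Sharpe = (μ − rf) / σ = (8.4250 − 0.31) / 9.7493 = 8.1150 / 9.7493 = 0.8324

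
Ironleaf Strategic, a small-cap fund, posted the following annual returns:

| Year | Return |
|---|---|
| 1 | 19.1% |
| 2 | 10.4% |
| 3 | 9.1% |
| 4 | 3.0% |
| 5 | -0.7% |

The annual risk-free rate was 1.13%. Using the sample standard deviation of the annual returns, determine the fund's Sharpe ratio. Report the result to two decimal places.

Mean return r̄ = 40.90 / 5 = 8.1800%
Σ(r − r̄)² = (19.1 − 8.1800)² + (10.4 − 8.1800)² + (9.1 − 8.1800)² + … = 230.7080
σ = √[230.7080 / 4] = 7.5945%
Sharpe = (r̄ − rf) / σ = (8.1800 − 1.13) / 7.5945 = 7.0500 / 7.5945 = 0.9283

0.93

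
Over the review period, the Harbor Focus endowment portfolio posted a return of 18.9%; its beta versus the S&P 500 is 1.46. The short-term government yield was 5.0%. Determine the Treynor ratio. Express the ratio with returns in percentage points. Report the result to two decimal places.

9.52

Treynor = (Rp − Rf) / β = (18.9% − 5.0%) / 1.46 = 13.90 / 1.46 = 9.5205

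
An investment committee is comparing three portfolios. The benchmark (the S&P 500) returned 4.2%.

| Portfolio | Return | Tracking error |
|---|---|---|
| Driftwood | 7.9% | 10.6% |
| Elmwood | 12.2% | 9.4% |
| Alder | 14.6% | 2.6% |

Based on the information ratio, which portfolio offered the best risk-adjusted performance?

Alder

Driftwood: IR = (7.9% − 4.2%) / 10.6% = 0.349
Elmwood: IR = (12.2% − 4.2%) / 9.4% = 0.851
Alder: IR = (14.6% − 4.2%) / 2.6% = 4.000
Highest: Alder (4.000).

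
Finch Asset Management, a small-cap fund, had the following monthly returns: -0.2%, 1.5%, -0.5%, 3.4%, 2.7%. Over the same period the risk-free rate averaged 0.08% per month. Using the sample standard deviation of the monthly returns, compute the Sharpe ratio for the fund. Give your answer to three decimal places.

0.755

Mean return μ = 6.90 / 5 = 1.3800%
Σ(r − μ)² = 11.8680; sample σ = √(11.8680/4) = 1.7225%
Sharpe = (μ − rf) / σ = (1.3800 − 0.08) / 1.7225 = 1.3000 / 1.7225 = 0.7547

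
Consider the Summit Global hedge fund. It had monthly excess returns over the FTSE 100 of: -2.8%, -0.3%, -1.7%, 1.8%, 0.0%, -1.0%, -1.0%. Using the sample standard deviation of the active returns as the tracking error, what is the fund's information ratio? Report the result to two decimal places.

r̄ = (-2.8 − 0.3 − 1.7 + 1.8 + 0 − 1 − 1) / 7 = -0.7143%
Sample σ = √[Σ(r − r̄)² / 6] = √[12.4886 / 6] = √2.0814 = 1.4427%
IR = r̄ / tracking error = -0.7143 / 1.4427 = -0.4951

-0.50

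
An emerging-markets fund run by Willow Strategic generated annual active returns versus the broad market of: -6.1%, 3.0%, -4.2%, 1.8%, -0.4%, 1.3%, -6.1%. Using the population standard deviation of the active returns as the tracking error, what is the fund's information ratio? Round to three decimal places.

r̄ = (-6.1 + 3 − 4.2 + 1.8 − 0.4 + 1.3 − 6.1) / 7 = -10.70 / 7 = -1.5286%
Σ(r − r̄)² = (-6.1 − (-1.5286))² + (3 − (-1.5286))² + (-4.2 − (-1.5286))² + … = 89.7943
population σ = √(89.7943 / 7) = √12.8278 = 3.5816%
IR = r̄ / tracking error = -1.5286 / 3.5816 = -0.4268

-0.427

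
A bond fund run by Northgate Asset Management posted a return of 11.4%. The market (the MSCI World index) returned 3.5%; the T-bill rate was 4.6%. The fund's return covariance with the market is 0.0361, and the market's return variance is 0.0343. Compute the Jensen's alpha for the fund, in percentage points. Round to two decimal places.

β = Cov / Var = 0.0361 / 0.0343 = 1.0525
E[R] = Rf + β(Rm − Rf) = 4.6% + 1.0525 × (3.5% − 4.6%) = 3.4423%
α = Rp − E[R] = 11.4% − 3.4423% = 7.9577

7.96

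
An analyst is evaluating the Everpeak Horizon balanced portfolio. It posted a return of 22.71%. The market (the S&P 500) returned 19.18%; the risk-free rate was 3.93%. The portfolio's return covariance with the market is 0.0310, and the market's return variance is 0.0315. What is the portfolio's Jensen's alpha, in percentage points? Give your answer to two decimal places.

3.77

β = Cov / Var = 0.0310 / 0.0315 = 0.9841
E[R] = Rf + β(Rm − Rf) = 3.93% + 0.9841 × (19.18% − 3.93%) = 18.9375%
α = Rp − E[R] = 22.71% − 18.9375% = 3.7725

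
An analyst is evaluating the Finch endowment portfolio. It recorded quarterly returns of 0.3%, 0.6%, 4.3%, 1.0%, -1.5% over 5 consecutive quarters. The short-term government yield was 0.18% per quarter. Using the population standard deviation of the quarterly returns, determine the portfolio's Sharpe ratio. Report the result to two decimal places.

0.40

Mean return μ = 4.70 / 5 = 0.9400%
Σ(r − μ)² = 17.7720; population σ = √(17.7720/5) = 1.8853%
Sharpe = (μ − rf) / σ = (0.9400 − 0.18) / 1.8853 = 0.7600 / 1.8853 = 0.4031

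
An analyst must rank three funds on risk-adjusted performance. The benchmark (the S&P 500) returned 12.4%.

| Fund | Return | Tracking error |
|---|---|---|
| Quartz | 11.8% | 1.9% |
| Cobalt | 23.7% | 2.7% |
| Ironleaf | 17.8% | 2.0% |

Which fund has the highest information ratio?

Cobalt

Quartz: IR = (11.8% − 12.4%) / 1.9% = -0.316
Cobalt: IR = (23.7% − 12.4%) / 2.7% = 4.185
Ironleaf: IR = (17.8% − 12.4%) / 2.0% = 2.700
Highest: Cobalt (4.185).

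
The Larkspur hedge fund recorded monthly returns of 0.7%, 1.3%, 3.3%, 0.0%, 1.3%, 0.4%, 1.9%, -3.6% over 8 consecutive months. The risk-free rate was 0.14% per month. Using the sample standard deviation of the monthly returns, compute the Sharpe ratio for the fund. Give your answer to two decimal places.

Mean return μ = 5.30 / 8 = 0.6625%
Σ(r − μ)² = (0.7 − 0.6625)² + (1.3 − 0.6625)² + (3.3 − 0.6625)² + … = 27.9788
σ = √[27.9788 / 7] = 1.9992%
Sharpe = (μ − rf) / σ = (0.6625 − 0.14) / 1.9992 = 0.5225 / 1.9992 = 0.2614

0.26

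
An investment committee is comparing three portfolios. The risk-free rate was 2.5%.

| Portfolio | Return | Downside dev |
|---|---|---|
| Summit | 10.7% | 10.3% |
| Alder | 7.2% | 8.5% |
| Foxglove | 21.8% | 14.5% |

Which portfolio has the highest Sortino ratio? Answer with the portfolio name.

Foxglove

Summit: Sortino ratio = (10.7% − 2.5%) / 10.3% = 0.796
Alder: Sortino ratio = (7.2% − 2.5%) / 8.5% = 0.553
Foxglove: Sortino ratio = (21.8% − 2.5%) / 14.5% = 1.331
Highest: Foxglove (1.331).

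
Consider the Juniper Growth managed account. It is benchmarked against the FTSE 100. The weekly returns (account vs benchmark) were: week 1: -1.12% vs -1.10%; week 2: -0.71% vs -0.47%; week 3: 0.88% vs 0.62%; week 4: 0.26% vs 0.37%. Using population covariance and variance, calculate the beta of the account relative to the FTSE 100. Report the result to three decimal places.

r̄p = -0.1725%,  r̄m = -0.1450%
Cov = Σ(rp − r̄p)(rm − r̄m) / 4 = 0.5269
Var(rm) = Σ(rm − r̄m)² / 4 = 0.4670
β = Cov / Var = 0.5269 / 0.4670 = 1.1283

1.128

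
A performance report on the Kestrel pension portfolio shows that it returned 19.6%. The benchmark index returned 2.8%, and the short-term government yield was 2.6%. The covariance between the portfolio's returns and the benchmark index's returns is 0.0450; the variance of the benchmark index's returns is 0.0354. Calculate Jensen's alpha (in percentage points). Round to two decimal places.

16.75

β = Cov / Var = 0.0450 / 0.0354 = 1.2712
E[R] = Rf + β(Rm − Rf) = 2.6% + 1.2712 × (2.8% − 2.6%) = 2.8542%
α = Rp − E[R] = 19.6% − 2.8542% = 16.7458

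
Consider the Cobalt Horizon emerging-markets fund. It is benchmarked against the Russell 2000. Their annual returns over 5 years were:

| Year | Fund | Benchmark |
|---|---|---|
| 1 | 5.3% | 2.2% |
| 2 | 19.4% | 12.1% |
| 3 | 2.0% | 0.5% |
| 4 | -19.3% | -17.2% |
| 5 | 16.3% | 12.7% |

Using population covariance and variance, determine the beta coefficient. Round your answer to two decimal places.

1.26

r̄p = 4.7400%,  r̄m = 2.0600%
Cov = Σ(rp − r̄p)(rm − r̄m) / 5 = 147.5096
Var(rm) = Σ(rm − r̄m)² / 5 = 117.4824
β = Cov / Var = 147.5096 / 117.4824 = 1.2556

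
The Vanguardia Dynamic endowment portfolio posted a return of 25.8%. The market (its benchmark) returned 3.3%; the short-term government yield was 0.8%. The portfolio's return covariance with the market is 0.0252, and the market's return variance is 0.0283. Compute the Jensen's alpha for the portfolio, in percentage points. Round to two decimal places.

22.77

β = Cov / Var = 0.0252 / 0.0283 = 0.8905
E[R] = Rf + β(Rm − Rf) = 0.8% + 0.8905 × (3.3% − 0.8%) = 3.0263%
α = Rp − E[R] = 25.8% − 3.0263% = 22.7737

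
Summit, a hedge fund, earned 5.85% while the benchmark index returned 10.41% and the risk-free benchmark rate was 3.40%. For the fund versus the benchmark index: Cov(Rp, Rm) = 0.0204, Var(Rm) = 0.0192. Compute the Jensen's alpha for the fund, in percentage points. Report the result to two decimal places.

β = Cov / Var = 0.0204 / 0.0192 = 1.0625
E[R] = Rf + β(Rm − Rf) = 3.40% + 1.0625 × (10.41% − 3.40%) = 10.8481%
α = Rp − E[R] = 5.85% − 10.8481% = -4.9981

-5.00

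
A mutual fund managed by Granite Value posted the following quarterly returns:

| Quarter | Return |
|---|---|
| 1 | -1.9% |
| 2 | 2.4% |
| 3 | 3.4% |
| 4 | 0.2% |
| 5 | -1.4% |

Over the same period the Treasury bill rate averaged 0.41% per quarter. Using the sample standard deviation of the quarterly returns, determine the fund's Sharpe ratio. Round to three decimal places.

0.056

r̄ = (-1.9 + 2.4 + 3.4 + 0.2 − 1.4) / 5 = 2.70 / 5 = 0.5400%
Σ(r − r̄)² = 21.4720; sample σ = √(21.4720/4) = 2.3169%
Sharpe = (r̄ − rf) / σ = (0.5400 − 0.41) / 2.3169 = 0.1300 / 2.3169 = 0.0561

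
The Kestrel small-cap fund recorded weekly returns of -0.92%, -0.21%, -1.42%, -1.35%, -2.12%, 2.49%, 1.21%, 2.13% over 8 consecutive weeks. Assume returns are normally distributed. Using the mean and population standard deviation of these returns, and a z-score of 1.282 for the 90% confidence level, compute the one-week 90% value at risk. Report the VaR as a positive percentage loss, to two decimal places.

Mean return r̄ = -0.190 / 8 = -0.0238%
Σ(r − r̄)² = (-0.92 − (-0.0238))² + (-0.21 − (-0.0238))² + … = 21.4204
σ = √[21.4204 / 8] = 1.6363%
VaR = −(r̄ − z·σ) = −(-0.0238 − 1.282 × 1.6363) = −(-2.1215) = 2.1215%

2.12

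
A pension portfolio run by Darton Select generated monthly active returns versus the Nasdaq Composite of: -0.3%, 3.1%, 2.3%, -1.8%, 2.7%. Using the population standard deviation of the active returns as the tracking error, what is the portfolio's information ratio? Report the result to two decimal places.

r̄ = (-0.3 + 3.1 + 2.3 − 1.8 + 2.7) / 5 = 1.2000%
Population std dev = √[18.3200 / 5] = 1.9142%
IR = r̄ / tracking error = 1.2000 / 1.9142 = 0.6269

0.63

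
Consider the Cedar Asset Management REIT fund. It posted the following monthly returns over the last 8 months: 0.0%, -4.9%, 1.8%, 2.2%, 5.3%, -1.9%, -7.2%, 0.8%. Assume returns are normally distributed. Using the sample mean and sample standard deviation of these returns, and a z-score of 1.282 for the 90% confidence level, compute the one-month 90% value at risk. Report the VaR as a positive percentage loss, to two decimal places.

μ = (0 − 4.9 + 1.8 + 2.2 + 5.3 − 1.9 − 7.2 + 0.8) / 8 = -3.90 / 8 = -0.4875%
Σ(r − μ)² = 114.3688; sample σ = √(114.3688/7) = 4.0421%
VaR = −(μ − z·σ) = −(-0.4875 − 1.282 × 4.0421) = −(-5.6695) = 5.6695%

5.67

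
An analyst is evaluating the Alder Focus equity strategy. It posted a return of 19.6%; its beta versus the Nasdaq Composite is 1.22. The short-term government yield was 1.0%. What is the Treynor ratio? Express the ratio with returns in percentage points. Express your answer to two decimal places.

15.25

Treynor = (Rp − Rf) / β = (19.6% − 1.0%) / 1.22 = 18.60 / 1.22 = 15.2459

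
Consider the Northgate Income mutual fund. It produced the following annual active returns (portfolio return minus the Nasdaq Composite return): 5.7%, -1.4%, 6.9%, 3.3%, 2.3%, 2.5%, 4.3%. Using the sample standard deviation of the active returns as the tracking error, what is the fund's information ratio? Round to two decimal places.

1.25

μ = (5.7 − 1.4 + 6.9 + 3.3 + 2.3 + 2.5 + 4.3) / 7 = 23.60 / 7 = 3.3714%
Sample σ = √[Σ(r − μ)² / 6] = √[43.4143 / 6] = √7.2357 = 2.6899%
IR = μ / tracking error = 3.3714 / 2.6899 = 1.2534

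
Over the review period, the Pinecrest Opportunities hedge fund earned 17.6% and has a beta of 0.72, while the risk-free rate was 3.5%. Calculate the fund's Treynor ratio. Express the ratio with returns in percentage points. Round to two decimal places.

Treynor = (Rp − Rf) / β = (17.6% − 3.5%) / 0.72 = 14.10 / 0.72 = 19.5833

19.58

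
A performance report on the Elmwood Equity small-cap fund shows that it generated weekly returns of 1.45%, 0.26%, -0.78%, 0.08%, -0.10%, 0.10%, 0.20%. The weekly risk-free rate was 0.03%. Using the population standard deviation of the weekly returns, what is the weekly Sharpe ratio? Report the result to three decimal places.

r̄ = (1.45 + 0.26 − 0.78 + 0.08 − 0.1 + 0.1 + 0.2) / 7 = 0.1729%
Σ(r − r̄)² = (1.45 − 0.1729)² + (0.26 − 0.1729)² + (-0.78 − 0.1729)² + … = 2.6357
σ = √[2.6357 / 7] = 0.6136%
Sharpe = (r̄ − rf) / σ = (0.1729 − 0.03) / 0.6136 = 0.1429 / 0.6136 = 0.2329

0.233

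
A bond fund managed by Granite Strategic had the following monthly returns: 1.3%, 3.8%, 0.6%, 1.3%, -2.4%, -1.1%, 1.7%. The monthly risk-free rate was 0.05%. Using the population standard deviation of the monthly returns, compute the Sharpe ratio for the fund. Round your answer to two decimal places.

0.37

Mean return μ = 5.20 / 7 = 0.7429%
Σ(r − μ)² = (1.3 − 0.7429)² + (3.8 − 0.7429)² + … = 24.1771
σ = √[24.1771 / 7] = 1.8585%
Sharpe = (μ − rf) / σ = (0.7429 − 0.05) / 1.8585 = 0.6929 / 1.8585 = 0.3728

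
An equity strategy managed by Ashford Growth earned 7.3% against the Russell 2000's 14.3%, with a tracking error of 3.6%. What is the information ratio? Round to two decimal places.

-1.94

IR = (Rp − Rb) / TE = (7.3% − 14.3%) / 3.6% = -7.00% / 3.6% = -1.9444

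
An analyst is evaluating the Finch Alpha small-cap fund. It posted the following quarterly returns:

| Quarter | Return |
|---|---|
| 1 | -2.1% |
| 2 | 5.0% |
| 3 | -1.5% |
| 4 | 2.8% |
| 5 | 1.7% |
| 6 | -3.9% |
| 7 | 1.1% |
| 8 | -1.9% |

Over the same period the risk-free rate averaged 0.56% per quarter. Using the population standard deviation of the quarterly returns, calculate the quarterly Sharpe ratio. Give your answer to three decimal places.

-0.147

Mean return r̄ = 1.20 / 8 = 0.1500%
Population std dev = √[62.2400 / 8] = 2.7893%
Sharpe = (r̄ − rf) / σ = (0.1500 − 0.56) / 2.7893 = -0.4100 / 2.7893 = -0.1470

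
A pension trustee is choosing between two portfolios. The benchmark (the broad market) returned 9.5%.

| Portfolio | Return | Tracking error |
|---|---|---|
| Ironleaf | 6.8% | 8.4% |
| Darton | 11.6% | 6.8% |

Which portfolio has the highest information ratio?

Ironleaf: IR = (6.8% − 9.5%) / 8.4% = -0.321
Darton: IR = (11.6% − 9.5%) / 6.8% = 0.309
Highest: Darton (0.309).

Darton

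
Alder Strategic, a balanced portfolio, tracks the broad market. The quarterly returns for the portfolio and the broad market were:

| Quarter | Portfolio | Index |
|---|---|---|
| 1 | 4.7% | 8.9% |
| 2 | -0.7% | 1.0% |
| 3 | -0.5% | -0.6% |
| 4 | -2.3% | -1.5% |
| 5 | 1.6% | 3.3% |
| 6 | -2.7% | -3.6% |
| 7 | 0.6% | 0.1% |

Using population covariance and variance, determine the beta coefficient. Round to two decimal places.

0.60

r̄p = 0.1000%,  r̄m = 1.0857%
Cov = Σ(rp − r̄p)(rm − r̄m) / 7 = 8.4543
Var(rm) = Σ(rm − r̄m)² / 7 = 14.0612
β = Cov / Var = 8.4543 / 14.0612 = 0.6013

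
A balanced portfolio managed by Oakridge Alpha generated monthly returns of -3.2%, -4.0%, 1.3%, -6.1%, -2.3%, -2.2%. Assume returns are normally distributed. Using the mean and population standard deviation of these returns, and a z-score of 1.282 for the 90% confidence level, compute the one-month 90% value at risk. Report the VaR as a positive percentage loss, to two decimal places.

5.61

r̄ = (-3.2 − 4 + 1.3 − 6.1 − 2.3 − 2.2) / 6 = -2.7500%
Σ(r − r̄)² = (-3.2 − (-2.7500))² + (-4 − (-2.7500))² + … = 29.8950
population σ = √(29.8950 / 6) = √4.9825 = 2.2322%
VaR = −(r̄ − z·σ) = −(-2.7500 − 1.282 × 2.2322) = −(-5.6117) = 5.6117%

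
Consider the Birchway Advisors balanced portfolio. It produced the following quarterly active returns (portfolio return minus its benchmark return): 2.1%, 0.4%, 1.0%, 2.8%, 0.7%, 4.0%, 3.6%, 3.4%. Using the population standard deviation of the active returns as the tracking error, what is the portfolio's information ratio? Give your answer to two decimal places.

r̄ = (2.1 + 0.4 + 1 + 2.8 + 0.7 + 4 + 3.6 + 3.4) / 8 = 2.2500%
Population std dev = √[13.9200 / 8] = 1.3191%
IR = r̄ / tracking error = 2.2500 / 1.3191 = 1.7057

1.71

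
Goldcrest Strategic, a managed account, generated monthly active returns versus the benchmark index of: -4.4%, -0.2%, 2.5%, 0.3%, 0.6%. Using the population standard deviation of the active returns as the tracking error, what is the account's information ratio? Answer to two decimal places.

r̄ = (-4.4 − 0.2 + 2.5 + 0.3 + 0.6) / 5 = -1.20 / 5 = -0.2400%
Population std dev = √[25.8120 / 5] = 2.2721%
IR = r̄ / tracking error = -0.2400 / 2.2721 = -0.1056

-0.11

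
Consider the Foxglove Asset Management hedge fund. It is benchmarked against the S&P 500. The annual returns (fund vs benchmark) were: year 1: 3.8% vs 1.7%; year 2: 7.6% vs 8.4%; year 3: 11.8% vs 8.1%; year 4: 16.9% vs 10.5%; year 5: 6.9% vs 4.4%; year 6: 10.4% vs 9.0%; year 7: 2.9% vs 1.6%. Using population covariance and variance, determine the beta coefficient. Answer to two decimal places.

r̄p = 8.6143%,  r̄m = 6.2429%
Cov = Σ(rp − r̄p)(rm − r̄m) / 7 = 13.6408
Var(rm) = Σ(rm − r̄m)² / 7 = 11.3453
β = Cov / Var = 13.6408 / 11.3453 = 1.2023

1.20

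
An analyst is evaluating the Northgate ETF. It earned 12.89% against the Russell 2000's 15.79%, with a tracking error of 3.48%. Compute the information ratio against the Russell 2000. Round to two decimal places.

IR = (Rp − Rb) / TE = (12.89% − 15.79%) / 3.48% = -2.90% / 3.48% = -0.8333

-0.83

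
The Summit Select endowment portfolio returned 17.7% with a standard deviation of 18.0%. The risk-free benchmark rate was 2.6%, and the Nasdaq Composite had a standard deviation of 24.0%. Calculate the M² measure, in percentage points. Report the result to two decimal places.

Sharpe = (Rp − Rf) / σp = (17.7% − 2.6%) / 18.0% = 0.8389
M² = Rf + Sharpe × σm = 2.6% + 0.8389 × 24.0% = 22.7336%

22.73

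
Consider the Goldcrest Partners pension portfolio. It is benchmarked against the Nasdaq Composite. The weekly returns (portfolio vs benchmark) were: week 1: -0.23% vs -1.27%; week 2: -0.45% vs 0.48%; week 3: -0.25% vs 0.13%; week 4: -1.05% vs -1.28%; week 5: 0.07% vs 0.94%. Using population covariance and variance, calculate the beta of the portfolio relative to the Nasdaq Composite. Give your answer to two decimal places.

0.26

r̄p = -0.3820%,  r̄m = -0.2000%
Cov = Σ(rp − r̄p)(rm − r̄m) / 5 = 0.2143
Var(rm) = Σ(rm − r̄m)² / 5 = 0.8364
β = Cov / Var = 0.2143 / 0.8364 = 0.2562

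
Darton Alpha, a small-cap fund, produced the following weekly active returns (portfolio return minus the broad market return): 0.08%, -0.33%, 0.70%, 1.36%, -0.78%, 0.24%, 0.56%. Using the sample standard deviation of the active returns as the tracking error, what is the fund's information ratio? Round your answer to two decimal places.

r̄ = (0.08 − 0.33 + 0.7 + 1.36 − 0.78 + 0.24 + 0.56) / 7 = 1.830 / 7 = 0.2614%
Σ(r − r̄)² = 2.9561; sample σ = √(2.9561/6) = 0.7019%
IR = r̄ / tracking error = 0.2614 / 0.7019 = 0.3724

0.37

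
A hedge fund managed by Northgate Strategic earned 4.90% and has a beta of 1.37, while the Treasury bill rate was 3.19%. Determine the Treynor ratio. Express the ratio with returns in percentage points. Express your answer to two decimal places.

Treynor = (Rp − Rf) / β = (4.90% − 3.19%) / 1.37 = 1.71 / 1.37 = 1.2482

1.25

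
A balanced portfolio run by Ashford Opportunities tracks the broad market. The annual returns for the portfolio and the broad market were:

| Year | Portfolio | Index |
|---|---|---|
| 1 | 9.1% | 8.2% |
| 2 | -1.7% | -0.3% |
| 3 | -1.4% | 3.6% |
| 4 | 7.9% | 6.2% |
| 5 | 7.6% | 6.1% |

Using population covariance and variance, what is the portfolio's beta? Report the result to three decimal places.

r̄p = 4.3000%,  r̄m = 4.7600%
Cov = Σ(rp − r̄p)(rm − r̄m) / 5 = 12.6180
Var(rm) = Σ(rm − r̄m)² / 5 = 8.5304
β = Cov / Var = 12.6180 / 8.5304 = 1.4792

1.479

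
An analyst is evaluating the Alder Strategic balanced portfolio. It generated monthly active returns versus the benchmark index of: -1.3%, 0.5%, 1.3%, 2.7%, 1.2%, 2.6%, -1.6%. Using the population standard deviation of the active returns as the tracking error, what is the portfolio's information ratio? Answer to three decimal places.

0.488

Mean return μ = 5.40 / 7 = 0.7714%
Population σ = √[Σ(r − μ)² / 7] = √[17.5143 / 7] = √2.5020 = 1.5818%
IR = μ / tracking error = 0.7714 / 1.5818 = 0.4877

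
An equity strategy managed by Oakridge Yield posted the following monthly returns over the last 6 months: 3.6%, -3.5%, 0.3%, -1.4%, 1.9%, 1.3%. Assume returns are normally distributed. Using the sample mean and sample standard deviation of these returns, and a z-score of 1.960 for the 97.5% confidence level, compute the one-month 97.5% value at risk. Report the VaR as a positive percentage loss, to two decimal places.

4.57

r̄ = (3.6 − 3.5 + 0.3 − 1.4 + 1.9 + 1.3) / 6 = 0.3667%
Σ(r − r̄)² = (3.6 − 0.3667)² + (-3.5 − 0.3667)² + (0.3 − 0.3667)² + … = 31.7533
σ = √[31.7533 / 5] = 2.5201%
VaR = −(r̄ − z·σ) = −(0.3667 − 1.960 × 2.5201) = −(-4.5727) = 4.5727%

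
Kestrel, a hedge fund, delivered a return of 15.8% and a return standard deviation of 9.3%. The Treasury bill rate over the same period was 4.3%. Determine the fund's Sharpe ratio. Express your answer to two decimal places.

Sharpe = (Rp − Rf) / σp = (15.8% − 4.3%) / 9.3% = 11.50% / 9.3% = 1.2366

1.24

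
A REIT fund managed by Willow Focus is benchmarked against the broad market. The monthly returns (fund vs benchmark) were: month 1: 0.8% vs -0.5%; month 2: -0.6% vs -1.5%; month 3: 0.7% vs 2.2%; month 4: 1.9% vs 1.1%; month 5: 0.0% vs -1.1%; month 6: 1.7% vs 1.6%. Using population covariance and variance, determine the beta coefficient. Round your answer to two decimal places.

r̄p = 0.7500%,  r̄m = 0.3000%
Cov = Σ(rp − r̄p)(rm − r̄m) / 6 = 0.9167
Var(rm) = Σ(rm − r̄m)² / 6 = 1.9633
β = Cov / Var = 0.9167 / 1.9633 = 0.4669

0.47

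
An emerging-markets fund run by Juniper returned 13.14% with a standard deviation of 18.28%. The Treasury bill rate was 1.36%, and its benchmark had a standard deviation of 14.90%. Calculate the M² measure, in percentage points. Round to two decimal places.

Sharpe = (Rp − Rf) / σp = (13.14% − 1.36%) / 18.28% = 0.6444
M² = Rf + Sharpe × σm = 1.36% + 0.6444 × 14.90% = 10.9616%

10.96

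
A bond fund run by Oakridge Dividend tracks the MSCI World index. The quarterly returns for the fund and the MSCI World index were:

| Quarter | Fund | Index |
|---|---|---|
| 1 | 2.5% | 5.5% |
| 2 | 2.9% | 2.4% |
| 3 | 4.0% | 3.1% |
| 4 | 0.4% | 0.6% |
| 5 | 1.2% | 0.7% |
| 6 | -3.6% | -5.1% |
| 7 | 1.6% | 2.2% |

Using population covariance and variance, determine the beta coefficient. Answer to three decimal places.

r̄p = 1.2857%,  r̄m = 1.3429%
Cov = Σ(rp − r̄p)(rm − r̄m) / 7 = 6.2835
Var(rm) = Σ(rm − r̄m)² / 7 = 9.2424
β = Cov / Var = 6.2835 / 9.2424 = 0.6799

0.680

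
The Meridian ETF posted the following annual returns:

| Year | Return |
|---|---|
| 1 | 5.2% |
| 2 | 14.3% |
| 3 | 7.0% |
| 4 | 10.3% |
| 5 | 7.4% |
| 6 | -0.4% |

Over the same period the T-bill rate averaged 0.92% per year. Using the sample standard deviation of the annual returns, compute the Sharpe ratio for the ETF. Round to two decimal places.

1.29

r̄ = (5.2 + 14.3 + 7 + 10.3 + 7.4 − 0.4) / 6 = 7.3000%
Σ(r − r̄)² = (5.2 − 7.3000)² + (14.3 − 7.3000)² + (7 − 7.3000)² + … = 121.8000
sample σ = √(121.8000 / 5) = √24.3600 = 4.9356%
Sharpe = (r̄ − rf) / σ = (7.3000 − 0.92) / 4.9356 = 6.3800 / 4.9356 = 1.2926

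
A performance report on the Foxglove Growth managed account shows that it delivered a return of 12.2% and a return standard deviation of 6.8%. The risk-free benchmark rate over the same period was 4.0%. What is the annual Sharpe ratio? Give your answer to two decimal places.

Sharpe = (Rp − Rf) / σp = (12.2% − 4.0%) / 6.8% = 8.20% / 6.8% = 1.2059

1.21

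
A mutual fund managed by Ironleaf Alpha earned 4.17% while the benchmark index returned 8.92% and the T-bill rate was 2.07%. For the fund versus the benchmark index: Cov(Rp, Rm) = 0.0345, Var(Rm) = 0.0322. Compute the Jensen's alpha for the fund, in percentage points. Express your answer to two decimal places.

β = Cov / Var = 0.0345 / 0.0322 = 1.0714
E[R] = Rf + β(Rm − Rf) = 2.07% + 1.0714 × (8.92% − 2.07%) = 9.4091%
α = Rp − E[R] = 4.17% − 9.4091% = -5.2391

-5.24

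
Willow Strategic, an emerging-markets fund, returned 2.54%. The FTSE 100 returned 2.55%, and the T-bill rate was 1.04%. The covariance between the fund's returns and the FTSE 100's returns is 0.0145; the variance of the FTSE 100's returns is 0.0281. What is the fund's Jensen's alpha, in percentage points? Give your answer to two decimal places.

0.72

β = Cov / Var = 0.0145 / 0.0281 = 0.5160
E[R] = Rf + β(Rm − Rf) = 1.04% + 0.5160 × (2.55% − 1.04%) = 1.8192%
α = Rp − E[R] = 2.54% − 1.8192% = 0.7208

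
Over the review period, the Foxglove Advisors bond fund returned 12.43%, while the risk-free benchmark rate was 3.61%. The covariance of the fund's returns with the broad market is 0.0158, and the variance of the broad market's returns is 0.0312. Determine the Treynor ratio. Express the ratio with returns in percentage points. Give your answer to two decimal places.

17.42

β = Cov / Var = 0.0158 / 0.0312 = 0.5064
Treynor = (Rp − Rf) / β = (12.43% − 3.61%) / 0.5064 = 8.82 / 0.5064 = 17.4171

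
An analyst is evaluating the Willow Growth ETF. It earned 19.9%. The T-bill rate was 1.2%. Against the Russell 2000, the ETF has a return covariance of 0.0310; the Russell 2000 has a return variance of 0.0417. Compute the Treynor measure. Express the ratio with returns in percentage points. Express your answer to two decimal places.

β = Cov / Var = 0.0310 / 0.0417 = 0.7434
Treynor = (Rp − Rf) / β = (19.9% − 1.2%) / 0.7434 = 18.70 / 0.7434 = 25.1547

25.15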